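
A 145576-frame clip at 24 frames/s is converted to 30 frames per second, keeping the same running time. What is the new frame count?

Target frames = source frames × (target rate / source rate) = 145576 × (30)/(24) = 145576 × 5/4 = 181970.

181970 frames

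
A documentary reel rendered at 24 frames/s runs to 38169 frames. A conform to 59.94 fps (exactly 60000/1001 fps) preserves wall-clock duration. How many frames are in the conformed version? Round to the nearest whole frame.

95327 frames

Frames at target rate = 38169 × (60000/1001) / (24) = 95422500/1001 ≈ 95327.173.
Nearest whole frame: 95327.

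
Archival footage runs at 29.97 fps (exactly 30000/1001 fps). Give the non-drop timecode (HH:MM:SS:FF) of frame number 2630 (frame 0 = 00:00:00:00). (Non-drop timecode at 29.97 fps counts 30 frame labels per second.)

2630 ÷ 30 = 87 full seconds, remainder 20 frames.
87 s = 0 h 1 min 27 s.
Timecode: 00:01:27:20.

00:01:27:20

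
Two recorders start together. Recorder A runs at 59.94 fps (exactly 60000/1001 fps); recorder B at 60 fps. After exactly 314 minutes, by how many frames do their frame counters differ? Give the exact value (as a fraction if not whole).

1130400/1001 frames

314 min = 18840 s.
A emits 60000/1001 × 18840 = 1130400000/1001 frames; B emits 60 × 18840 = 1130400.
Difference = 1130400/1001 frames (≈ 1129.2707); B is ahead of A.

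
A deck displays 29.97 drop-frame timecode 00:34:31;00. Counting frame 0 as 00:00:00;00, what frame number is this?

Complete 10-minute blocks: 3, each 17982 frames → 53946.
Remaining 4 whole minutes in the current block: 1800 + 3 × 1798 = 7194 frames.
Within the current minute: 31 × 30 + 0 − 2 = 928 (labels ;00/;01 skipped at this minute). Total = 53946 + 7194 + 928 = 62068.

62068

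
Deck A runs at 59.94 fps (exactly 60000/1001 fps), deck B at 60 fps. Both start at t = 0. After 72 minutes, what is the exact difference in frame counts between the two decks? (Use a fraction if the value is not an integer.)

259200/1001 frames

72 min = 4320 s.
A emits 60000/1001 × 4320 = 259200000/1001 frames; B emits 60 × 4320 = 259200.
Difference = 259200/1001 frames (≈ 258.9411); B is ahead of A.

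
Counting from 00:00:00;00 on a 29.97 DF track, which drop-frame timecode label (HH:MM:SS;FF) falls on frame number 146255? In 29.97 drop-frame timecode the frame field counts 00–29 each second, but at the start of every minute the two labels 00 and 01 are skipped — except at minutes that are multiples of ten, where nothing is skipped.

Each 10-minute DF block holds 10 × 60 × 30 − 9 × 2 = 17982 frames. 146255 ÷ 17982 → 8 full blocks, remainder 2399.
Within the partial block the first minute is 1800 frames and each further minute 1798, so 1 further minute boundary passed. Total skipped labels = 18 × 8 + 2 × 1 = 146.
Non-drop label index = 146255 + 146 = 146401; at 30 labels/s that is 01:21:20:01, i.e. DF 01:21:20;01.

01:21:20;01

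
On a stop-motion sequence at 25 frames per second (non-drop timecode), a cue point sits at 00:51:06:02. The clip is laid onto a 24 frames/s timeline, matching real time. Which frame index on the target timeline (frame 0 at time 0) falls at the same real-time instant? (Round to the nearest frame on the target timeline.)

frame 73586

Source frame index: (0×3600 + 51×60 + 6) × 25 + 2 = 76652.
Real time: 76652 / (25) = 76652/25 s.
Target frame: (76652/25) × (24) = 1839648/25 ≈ 73585.920 → 73586.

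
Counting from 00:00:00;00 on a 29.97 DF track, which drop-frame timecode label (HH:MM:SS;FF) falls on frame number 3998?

00:02:13;12

Ten DF minutes hold 17982 frames, so frame 3998 lies in block 0 (frames 0–17981) with 3998 frames into that block.
The block's first minute is 1800 frames and the rest 1798 each; 3998 frames reaches minute 2, so 0 × 18 + 2 × 2 = 4 labels have been skipped so far.
Adding those back, label number 3998 + 4 = 4002 at 30 labels/s is 133 s + 12 f = 0 h 2 min 13 s frame 12, i.e. 00:02:13;12.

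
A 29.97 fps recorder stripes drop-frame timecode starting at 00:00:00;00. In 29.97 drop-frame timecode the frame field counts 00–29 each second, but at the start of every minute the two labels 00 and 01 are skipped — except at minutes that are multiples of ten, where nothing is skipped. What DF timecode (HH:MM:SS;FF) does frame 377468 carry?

Each 10-minute DF block holds 10 × 60 × 30 − 9 × 2 = 17982 frames. 377468 ÷ 17982 → 20 full blocks, remainder 17828.
Within the partial block the first minute is 1800 frames and each further minute 1798, so 9 further minute boundaries passed. Total skipped labels = 18 × 20 + 2 × 9 = 378.
Non-drop label index = 377468 + 378 = 377846; at 30 labels/s that is 03:29:54:26, i.e. DF 03:29:54;26.

03:29:54;26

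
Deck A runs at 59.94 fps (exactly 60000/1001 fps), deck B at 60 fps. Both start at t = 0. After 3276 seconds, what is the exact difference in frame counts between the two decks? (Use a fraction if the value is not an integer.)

2160/11 frames

A emits 60000/1001 × 3276 = 2160000/11 frames; B emits 60 × 3276 = 196560.
Difference = 2160/11 frames (≈ 196.3636); B is ahead of A.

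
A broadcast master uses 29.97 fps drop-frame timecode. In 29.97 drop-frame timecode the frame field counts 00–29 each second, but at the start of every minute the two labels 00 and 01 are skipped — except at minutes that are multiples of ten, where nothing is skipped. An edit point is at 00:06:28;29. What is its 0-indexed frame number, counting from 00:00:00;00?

Complete 10-minute blocks: 0, each 17982 frames → 0.
Remaining 6 whole minutes in the current block: 1800 + 5 × 1798 = 10790 frames.
Within the current minute: 28 × 30 + 29 − 2 = 867 (labels ;00/;01 skipped at this minute). Total = 0 + 10790 + 867 = 11657.

11657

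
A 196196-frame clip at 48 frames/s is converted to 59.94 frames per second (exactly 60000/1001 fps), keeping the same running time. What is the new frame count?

Target frames = source frames × (target rate / source rate) = 196196 × (60000/1001)/(48) = 196196 × 1250/1001 = 245000.

245000 frames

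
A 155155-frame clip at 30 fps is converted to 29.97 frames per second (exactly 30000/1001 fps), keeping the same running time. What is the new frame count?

155000 frames

Target frames = source frames × (target rate / source rate) = 155155 × (30000/1001)/(30) = 155155 × 1000/1001 = 155000.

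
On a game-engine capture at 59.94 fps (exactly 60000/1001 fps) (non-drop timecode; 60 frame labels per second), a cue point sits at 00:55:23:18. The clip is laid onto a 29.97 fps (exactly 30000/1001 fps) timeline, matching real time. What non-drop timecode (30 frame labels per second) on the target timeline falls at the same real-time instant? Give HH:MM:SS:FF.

Source frame index: (0×3600 + 55×60 + 23) × 60 + 18 = 199398.
Real time: 199398 / (60000/1001) = 33266233/10000 s.
Target frame: (33266233/10000) × (30000/1001) = 99699.
At 30 labels/s: frame 99699 → 00:55:23:09.

00:55:23:09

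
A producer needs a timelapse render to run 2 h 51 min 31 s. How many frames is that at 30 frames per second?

2 h 51 min 31 s = 10291 s.
Frames = 10291 × 30 = 308730.

308730 frames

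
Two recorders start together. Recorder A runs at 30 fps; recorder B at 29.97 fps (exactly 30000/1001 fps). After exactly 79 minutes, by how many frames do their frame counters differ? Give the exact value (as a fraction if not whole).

142200/1001 frames

79 min = 4740 s.
A emits 30 × 4740 = 142200 frames; B emits 30000/1001 × 4740 = 142200000/1001.
Difference = 142200/1001 frames (≈ 142.0579); B is behind A.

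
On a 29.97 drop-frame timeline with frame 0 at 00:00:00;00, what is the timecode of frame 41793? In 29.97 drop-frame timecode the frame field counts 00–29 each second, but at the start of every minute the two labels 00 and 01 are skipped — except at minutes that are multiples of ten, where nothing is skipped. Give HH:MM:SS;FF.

Each 10-minute DF block holds 10 × 60 × 30 − 9 × 2 = 17982 frames. 41793 ÷ 17982 → 2 full blocks, remainder 5829.
Within the partial block the first minute is 1800 frames and each further minute 1798, so 3 further minute boundaries passed. Total skipped labels = 18 × 2 + 2 × 3 = 42.
Non-drop label index = 41793 + 42 = 41835; at 30 labels/s that is 00:23:14:15, i.e. DF 00:23:14;15.

00:23:14;15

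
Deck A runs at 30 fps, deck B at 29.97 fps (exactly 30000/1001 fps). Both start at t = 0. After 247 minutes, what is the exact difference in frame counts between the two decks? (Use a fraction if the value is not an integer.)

247 min = 14820 s.
A emits 30 × 14820 = 444600 frames; B emits 30000/1001 × 14820 = 34200000/77.
Difference = 34200/77 frames (≈ 444.1558); B is behind A.

34200/77 frames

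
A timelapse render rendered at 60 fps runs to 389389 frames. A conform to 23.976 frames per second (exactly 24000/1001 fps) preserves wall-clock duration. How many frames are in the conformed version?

155600 frames

Target frames = source frames × (target rate / source rate) = 389389 × (24000/1001)/(60) = 389389 × 400/1001 = 155600.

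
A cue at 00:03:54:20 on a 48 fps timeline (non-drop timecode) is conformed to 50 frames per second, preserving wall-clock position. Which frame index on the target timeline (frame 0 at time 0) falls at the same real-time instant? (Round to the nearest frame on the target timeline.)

Source frame index: (0×3600 + 3×60 + 54) × 48 + 20 = 11252.
Real time: 11252 / (48) = 2813/12 s.
Target frame: (2813/12) × (50) = 70325/6 ≈ 11720.833 → 11721.

frame 11721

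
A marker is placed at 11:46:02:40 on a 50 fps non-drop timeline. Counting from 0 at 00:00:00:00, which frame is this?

Total seconds to the label: (11 × 3600 + 46 × 60 + 2) = 42362.
Frame index = 42362 × 50 + 40 = 2118140.

frame 2118140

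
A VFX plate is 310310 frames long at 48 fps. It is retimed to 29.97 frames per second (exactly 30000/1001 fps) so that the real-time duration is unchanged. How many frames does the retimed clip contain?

193750 frames

Target frames = source frames × (target rate / source rate) = 310310 × (30000/1001)/(48) = 310310 × 625/1001 = 193750.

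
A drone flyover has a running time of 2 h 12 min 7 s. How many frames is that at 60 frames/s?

2 h 12 min 7 s = 7927 s.
Frames = 7927 × 60 = 475620.

475620 frames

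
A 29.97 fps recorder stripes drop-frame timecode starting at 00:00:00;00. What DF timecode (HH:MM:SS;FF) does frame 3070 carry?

Ten DF minutes hold 17982 frames, so frame 3070 lies in block 0 (frames 0–17981) with 3070 frames into that block.
The block's first minute is 1800 frames and the rest 1798 each; 3070 frames reaches minute 1, so 0 × 18 + 1 × 2 = 2 labels have been skipped so far.
Adding those back, label number 3070 + 2 = 3072 at 30 labels/s is 102 s + 12 f = 0 h 1 min 42 s frame 12, i.e. 00:01:42;12.

00:01:42;12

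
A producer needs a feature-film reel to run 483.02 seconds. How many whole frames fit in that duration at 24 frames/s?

Frames = 483.02 × 24 = 289812/25 ≈ 11592.4800.
Complete frames: 11592.

11592 frames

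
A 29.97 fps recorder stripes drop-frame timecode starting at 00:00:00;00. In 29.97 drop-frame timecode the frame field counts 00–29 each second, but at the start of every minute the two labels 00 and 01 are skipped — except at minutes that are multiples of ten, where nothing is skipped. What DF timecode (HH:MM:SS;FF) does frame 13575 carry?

Each 10-minute DF block holds 10 × 60 × 30 − 9 × 2 = 17982 frames. 13575 ÷ 17982 → 0 full blocks, remainder 13575.
Within the partial block the first minute is 1800 frames and each further minute 1798, so 7 further minute boundaries passed. Total skipped labels = 18 × 0 + 2 × 7 = 14.
Non-drop label index = 13575 + 14 = 13589; at 30 labels/s that is 00:07:32:29, i.e. DF 00:07:32;29.

00:07:32;29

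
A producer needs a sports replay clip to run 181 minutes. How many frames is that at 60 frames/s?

651600 frames

181 min = 10860 s.
Frames = 10860 × 60 = 651600.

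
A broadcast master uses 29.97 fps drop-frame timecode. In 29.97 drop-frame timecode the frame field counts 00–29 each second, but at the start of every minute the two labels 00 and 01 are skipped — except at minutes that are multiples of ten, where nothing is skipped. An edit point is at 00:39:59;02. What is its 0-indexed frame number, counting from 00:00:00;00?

Complete 10-minute blocks: 3, each 17982 frames → 53946.
Remaining 9 whole minutes in the current block: 1800 + 8 × 1798 = 16184 frames.
Within the current minute: 59 × 30 + 2 − 2 = 1770 (labels ;00/;01 skipped at this minute). Total = 53946 + 16184 + 1770 = 71900.

71900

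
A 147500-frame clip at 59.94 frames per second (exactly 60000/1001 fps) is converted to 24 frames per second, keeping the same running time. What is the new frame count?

Target frames = source frames × (target rate / source rate) = 147500 × (24)/(60000/1001) = 147500 × 1001/2500 = 59059.

59059 frames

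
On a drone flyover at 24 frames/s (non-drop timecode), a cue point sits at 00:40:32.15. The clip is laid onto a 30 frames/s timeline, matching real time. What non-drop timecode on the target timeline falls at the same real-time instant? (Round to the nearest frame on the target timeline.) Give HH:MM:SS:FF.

Source frame index: (0×3600 + 40×60 + 32) × 24 + 15 = 58383.
Real time: 58383 / (24) = 19461/8 s.
Target frame: (19461/8) × (30) = 291915/4 ≈ 72978.750 → 72979.
At 30 labels/s: frame 72979 → 00:40:32:19.

00:40:32:19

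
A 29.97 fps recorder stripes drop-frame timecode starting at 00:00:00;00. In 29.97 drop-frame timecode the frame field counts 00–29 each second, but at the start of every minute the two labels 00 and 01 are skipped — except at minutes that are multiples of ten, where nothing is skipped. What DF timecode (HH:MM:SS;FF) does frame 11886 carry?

Ten DF minutes hold 17982 frames, so frame 11886 lies in block 0 (frames 0–17981) with 11886 frames into that block.
The block's first minute is 1800 frames and the rest 1798 each; 11886 frames reaches minute 6, so 0 × 18 + 6 × 2 = 12 labels have been skipped so far.
Adding those back, label number 11886 + 12 = 11898 at 30 labels/s is 396 s + 18 f = 0 h 6 min 36 s frame 18, i.e. 00:06:36;18.

00:06:36;18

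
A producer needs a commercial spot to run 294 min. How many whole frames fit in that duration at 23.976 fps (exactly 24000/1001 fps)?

294 min = 17640 s.
Frames = 17640 × 24000/1001 = 60480000/143 ≈ 422937.0629.
Complete frames: 422937.

422937 frames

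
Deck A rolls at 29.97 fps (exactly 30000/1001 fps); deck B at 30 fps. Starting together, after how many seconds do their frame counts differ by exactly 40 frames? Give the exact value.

The gap grows by |30 − 30000/1001| = 30/1001 frames per second.
Time for a 40-frame gap: 40 ÷ (30/1001) = 4004/3 s.

4004/3 seconds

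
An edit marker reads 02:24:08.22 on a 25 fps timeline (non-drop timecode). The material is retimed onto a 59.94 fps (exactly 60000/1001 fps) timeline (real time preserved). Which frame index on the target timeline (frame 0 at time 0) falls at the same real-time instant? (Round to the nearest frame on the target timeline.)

Source frame index: (2×3600 + 24×60 + 8) × 25 + 22 = 216222.
Real time: 216222 / (25) = 216222/25 s.
Target frame: (216222/25) × (60000/1001) = 518932800/1001 ≈ 518414.386 → 518414.

frame 518414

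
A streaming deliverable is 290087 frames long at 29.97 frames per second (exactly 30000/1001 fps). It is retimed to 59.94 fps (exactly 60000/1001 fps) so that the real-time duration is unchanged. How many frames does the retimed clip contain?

Target frames = source frames × (target rate / source rate) = 290087 × (60000/1001)/(30000/1001) = 290087 × 2 = 580174.

580174 frames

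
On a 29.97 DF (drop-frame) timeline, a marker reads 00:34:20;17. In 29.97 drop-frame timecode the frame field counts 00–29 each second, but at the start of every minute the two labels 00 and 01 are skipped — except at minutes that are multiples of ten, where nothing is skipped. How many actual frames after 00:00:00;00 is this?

As if non-drop at 30 labels/s: (0 × 3600 + 34 × 60 + 20) × 30 + 17 = 61817.
Minute boundaries passed: 34; those not divisible by 10: 34 − 3 = 31; dropped labels = 2 × 31 = 62.
Actual frame index = 61817 − 62 = 61755.

61755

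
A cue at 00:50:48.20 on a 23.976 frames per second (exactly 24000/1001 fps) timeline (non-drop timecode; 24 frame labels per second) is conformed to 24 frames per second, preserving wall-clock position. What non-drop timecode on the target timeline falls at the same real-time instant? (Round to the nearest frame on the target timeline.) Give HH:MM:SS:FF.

Source frame index: (0×3600 + 50×60 + 48) × 24 + 20 = 73172.
Real time: 73172 / (24000/1001) = 18311293/6000 s.
Target frame: (18311293/6000) × (24) = 18311293/250 ≈ 73245.172 → 73245.
At 24 labels/s: frame 73245 → 00:50:51:21.

00:50:51:21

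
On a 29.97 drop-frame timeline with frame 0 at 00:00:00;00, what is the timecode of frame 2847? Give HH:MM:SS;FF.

00:01:34;29

Ten DF minutes hold 17982 frames, so frame 2847 lies in block 0 (frames 0–17981) with 2847 frames into that block.
The block's first minute is 1800 frames and the rest 1798 each; 2847 frames reaches minute 1, so 0 × 18 + 1 × 2 = 2 labels have been skipped so far.
Adding those back, label number 2847 + 2 = 2849 at 30 labels/s is 94 s + 29 f = 0 h 1 min 34 s frame 29, i.e. 00:01:34;29.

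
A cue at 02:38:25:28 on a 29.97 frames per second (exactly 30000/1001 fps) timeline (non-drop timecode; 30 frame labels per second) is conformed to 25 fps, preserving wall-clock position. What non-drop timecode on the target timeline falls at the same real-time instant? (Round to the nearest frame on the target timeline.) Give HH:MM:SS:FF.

Source frame index: (2×3600 + 38×60 + 25) × 30 + 28 = 285178.
Real time: 285178 / (30000/1001) = 142731589/15000 s.
Target frame: (142731589/15000) × (25) = 142731589/600 ≈ 237885.982 → 237886.
At 25 labels/s: frame 237886 → 02:38:35:11.

02:38:35:11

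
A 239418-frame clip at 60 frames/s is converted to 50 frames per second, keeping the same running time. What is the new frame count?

199515 frames

Target frames = source frames × (target rate / source rate) = 239418 × (50)/(60) = 239418 × 5/6 = 199515.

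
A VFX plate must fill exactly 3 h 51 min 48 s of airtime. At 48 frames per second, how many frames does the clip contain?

667584 frames

3 h 51 min 48 s = 13908 s.
Frames = 13908 × 48 = 667584.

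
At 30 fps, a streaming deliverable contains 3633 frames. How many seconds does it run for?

Running time = 3633 / (30) = 121.1 s.

121.1 seconds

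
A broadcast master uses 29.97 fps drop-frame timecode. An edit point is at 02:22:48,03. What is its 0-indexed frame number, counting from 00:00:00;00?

As if non-drop at 30 labels/s: (2 × 3600 + 22 × 60 + 48) × 30 + 3 = 257043.
Minute boundaries passed: 142; those not divisible by 10: 142 − 14 = 128; dropped labels = 2 × 128 = 256.
Actual frame index = 257043 − 256 = 256787.

256787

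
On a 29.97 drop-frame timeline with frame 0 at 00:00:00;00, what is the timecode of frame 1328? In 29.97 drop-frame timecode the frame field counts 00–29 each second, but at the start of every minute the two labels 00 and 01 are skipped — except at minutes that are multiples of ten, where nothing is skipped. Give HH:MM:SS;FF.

00:00:44;08

Ten DF minutes hold 17982 frames, so frame 1328 lies in block 0 (frames 0–17981) with 1328 frames into that block.
The block's first minute is 1800 frames and the rest 1798 each; 1328 frames reaches minute 0, so 0 × 18 + 0 × 2 = 0 labels have been skipped so far.
Adding those back, label number 1328 + 0 = 1328 at 30 labels/s is 44 s + 8 f = 0 h 0 min 44 s frame 8, i.e. 00:00:44;08.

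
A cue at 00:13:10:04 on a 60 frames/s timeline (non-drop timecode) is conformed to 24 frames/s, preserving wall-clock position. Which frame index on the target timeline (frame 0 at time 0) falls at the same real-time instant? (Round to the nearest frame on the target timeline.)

Source frame index: (0×3600 + 13×60 + 10) × 60 + 4 = 47404.
Real time: 47404 / (60) = 11851/15 s.
Target frame: (11851/15) × (24) = 94808/5 ≈ 18961.600 → 18962.

frame 18962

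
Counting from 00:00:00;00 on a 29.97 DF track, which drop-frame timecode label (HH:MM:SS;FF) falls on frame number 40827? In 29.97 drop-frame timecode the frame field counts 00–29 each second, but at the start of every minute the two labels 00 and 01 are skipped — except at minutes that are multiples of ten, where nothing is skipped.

00:22:42;07

Each 10-minute DF block holds 10 × 60 × 30 − 9 × 2 = 17982 frames. 40827 ÷ 17982 → 2 full blocks, remainder 4863.
Within the partial block the first minute is 1800 frames and each further minute 1798, so 2 further minute boundaries passed. Total skipped labels = 18 × 2 + 2 × 2 = 40.
Non-drop label index = 40827 + 40 = 40867; at 30 labels/s that is 00:22:42:07, i.e. DF 00:22:42;07.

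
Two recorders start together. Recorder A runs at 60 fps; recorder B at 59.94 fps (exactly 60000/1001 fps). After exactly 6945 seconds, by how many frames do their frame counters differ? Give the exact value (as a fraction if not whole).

A emits 60 × 6945 = 416700 frames; B emits 60000/1001 × 6945 = 416700000/1001.
Difference = 416700/1001 frames (≈ 416.2837); B is behind A.

416700/1001 frames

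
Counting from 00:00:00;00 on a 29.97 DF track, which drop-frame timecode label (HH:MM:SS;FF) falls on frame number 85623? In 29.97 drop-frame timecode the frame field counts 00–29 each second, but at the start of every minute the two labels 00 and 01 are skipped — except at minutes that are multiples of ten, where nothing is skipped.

00:47:36;29

Ten DF minutes hold 17982 frames, so frame 85623 lies in block 4 (frames 71928–89909) with 13695 frames into that block.
The block's first minute is 1800 frames and the rest 1798 each; 13695 frames reaches minute 7, so 4 × 18 + 7 × 2 = 86 labels have been skipped so far.
Adding those back, label number 85623 + 86 = 85709 at 30 labels/s is 2856 s + 29 f = 0 h 47 min 36 s frame 29, i.e. 00:47:36;29.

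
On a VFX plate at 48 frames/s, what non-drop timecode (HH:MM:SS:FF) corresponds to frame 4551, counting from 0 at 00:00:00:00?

4551 ÷ 48 = 94 full seconds, remainder 39 frames.
94 s = 0 h 1 min 34 s.
Timecode: 00:01:34:39.

00:01:34:39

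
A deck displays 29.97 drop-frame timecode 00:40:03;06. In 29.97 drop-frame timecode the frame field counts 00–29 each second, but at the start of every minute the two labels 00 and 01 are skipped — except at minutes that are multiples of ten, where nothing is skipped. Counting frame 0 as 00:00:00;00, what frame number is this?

Complete 10-minute blocks: 4, each 17982 frames → 71928.
Remaining 0 whole minutes in the current block: 0 frames.
Within the current minute: 3 × 30 + 6 = 96. Total = 71928 + 0 + 96 = 72024.

72024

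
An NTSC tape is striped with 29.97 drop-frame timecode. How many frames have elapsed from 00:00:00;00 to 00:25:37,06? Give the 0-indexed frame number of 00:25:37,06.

46070

As if non-drop at 30 labels/s: (0 × 3600 + 25 × 60 + 37) × 30 + 6 = 46116.
Minute boundaries passed: 25; those not divisible by 10: 25 − 2 = 23; dropped labels = 2 × 23 = 46.
Actual frame index = 46116 − 46 = 46070.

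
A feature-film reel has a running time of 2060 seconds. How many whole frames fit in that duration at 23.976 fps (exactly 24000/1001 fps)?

49390 frames

Frames = 2060 × 24000/1001 = 49440000/1001 ≈ 49390.6094.
Complete frames: 49390.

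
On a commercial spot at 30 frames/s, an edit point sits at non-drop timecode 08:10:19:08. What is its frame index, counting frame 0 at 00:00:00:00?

Total seconds to the label: (8 × 3600 + 10 × 60 + 19) = 29419.
Frame index = 29419 × 30 + 8 = 882578.

frame 882578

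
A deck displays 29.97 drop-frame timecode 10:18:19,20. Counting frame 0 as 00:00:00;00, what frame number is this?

Complete 10-minute blocks: 61, each 17982 frames → 1096902.
Remaining 8 whole minutes in the current block: 1800 + 7 × 1798 = 14386 frames.
Within the current minute: 19 × 30 + 20 − 2 = 588 (labels ;00/;01 skipped at this minute). Total = 1096902 + 14386 + 588 = 1111876.

1111876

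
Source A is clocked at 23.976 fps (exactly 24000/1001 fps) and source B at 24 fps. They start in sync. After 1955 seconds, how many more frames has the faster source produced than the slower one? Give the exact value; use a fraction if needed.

46920/1001 frames

A emits 24000/1001 × 1955 = 46920000/1001 frames; B emits 24 × 1955 = 46920.
Difference = 46920/1001 frames (≈ 46.8731); B is ahead of A.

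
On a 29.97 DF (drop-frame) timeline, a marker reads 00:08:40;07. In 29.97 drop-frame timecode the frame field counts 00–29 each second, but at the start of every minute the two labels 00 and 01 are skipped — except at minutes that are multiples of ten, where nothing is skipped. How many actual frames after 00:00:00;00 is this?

As if non-drop at 30 labels/s: (0 × 3600 + 8 × 60 + 40) × 30 + 7 = 15607.
Minute boundaries passed: 8; those not divisible by 10: 8 − 0 = 8; dropped labels = 2 × 8 = 16.
Actual frame index = 15607 − 16 = 15591.

15591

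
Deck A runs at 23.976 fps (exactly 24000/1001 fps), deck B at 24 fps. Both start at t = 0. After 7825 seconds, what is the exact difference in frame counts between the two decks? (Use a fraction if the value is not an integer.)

187800/1001 frames

A emits 24000/1001 × 7825 = 187800000/1001 frames; B emits 24 × 7825 = 187800.
Difference = 187800/1001 frames (≈ 187.6124); B is ahead of A.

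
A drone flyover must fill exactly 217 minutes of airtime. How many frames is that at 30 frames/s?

390600 frames

217 min = 13020 s.
Frames = 13020 × 30 = 390600.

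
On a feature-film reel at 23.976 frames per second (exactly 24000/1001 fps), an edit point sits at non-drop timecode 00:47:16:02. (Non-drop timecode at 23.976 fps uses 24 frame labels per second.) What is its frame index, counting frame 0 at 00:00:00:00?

68066

Total seconds to the label: (0 × 3600 + 47 × 60 + 16) = 2836.
Frame index = 2836 × 24 + 2 = 68066.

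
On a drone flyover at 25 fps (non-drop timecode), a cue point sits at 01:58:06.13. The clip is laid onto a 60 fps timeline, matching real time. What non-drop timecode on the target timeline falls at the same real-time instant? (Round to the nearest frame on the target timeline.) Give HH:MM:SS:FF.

01:58:06:31

Source frame index: (1×3600 + 58×60 + 6) × 25 + 13 = 177163.
Real time: 177163 / (25) = 177163/25 s.
Target frame: (177163/25) × (60) = 2125956/5 ≈ 425191.200 → 425191.
At 60 labels/s: frame 425191 → 01:58:06:31.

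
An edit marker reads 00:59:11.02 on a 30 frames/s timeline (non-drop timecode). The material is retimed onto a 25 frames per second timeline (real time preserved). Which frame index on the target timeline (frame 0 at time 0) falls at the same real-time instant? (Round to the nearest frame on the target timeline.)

Source frame index: (0×3600 + 59×60 + 11) × 30 + 2 = 106532.
Real time: 106532 / (30) = 53266/15 s.
Target frame: (53266/15) × (25) = 266330/3 ≈ 88776.667 → 88777.

frame 88777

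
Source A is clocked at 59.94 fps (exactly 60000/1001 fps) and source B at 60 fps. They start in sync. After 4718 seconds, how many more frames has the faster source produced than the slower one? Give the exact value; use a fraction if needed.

40440/143 frames

A emits 60000/1001 × 4718 = 40440000/143 frames; B emits 60 × 4718 = 283080.
Difference = 40440/143 frames (≈ 282.7972); B is ahead of A.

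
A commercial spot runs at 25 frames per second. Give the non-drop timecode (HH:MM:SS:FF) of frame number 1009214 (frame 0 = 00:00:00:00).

1009214 ÷ 25 = 40368 full seconds, remainder 14 frames.
40368 s = 11 h 12 min 48 s.
Timecode: 11:12:48:14.

11:12:48:14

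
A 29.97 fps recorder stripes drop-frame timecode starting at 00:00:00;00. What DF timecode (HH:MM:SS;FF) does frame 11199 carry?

00:06:13;21

Ten DF minutes hold 17982 frames, so frame 11199 lies in block 0 (frames 0–17981) with 11199 frames into that block.
The block's first minute is 1800 frames and the rest 1798 each; 11199 frames reaches minute 6, so 0 × 18 + 6 × 2 = 12 labels have been skipped so far.
Adding those back, label number 11199 + 12 = 11211 at 30 labels/s is 373 s + 21 f = 0 h 6 min 13 s frame 21, i.e. 00:06:13;21.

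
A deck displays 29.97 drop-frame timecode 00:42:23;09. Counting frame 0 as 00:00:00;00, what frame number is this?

As if non-drop at 30 labels/s: (0 × 3600 + 42 × 60 + 23) × 30 + 9 = 76299.
Minute boundaries passed: 42; those not divisible by 10: 42 − 4 = 38; dropped labels = 2 × 38 = 76.
Actual frame index = 76299 − 76 = 76223.

76223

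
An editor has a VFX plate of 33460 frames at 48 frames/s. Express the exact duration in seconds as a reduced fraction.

Running time = 33460 ÷ (48) = 33460 × 1/48 = 8365/12 s.

8365/12 seconds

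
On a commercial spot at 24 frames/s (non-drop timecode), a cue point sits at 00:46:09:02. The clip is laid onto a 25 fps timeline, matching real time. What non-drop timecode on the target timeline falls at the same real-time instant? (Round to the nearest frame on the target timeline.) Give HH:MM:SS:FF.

00:46:09:02

Source frame index: (0×3600 + 46×60 + 9) × 24 + 2 = 66458.
Real time: 66458 / (24) = 33229/12 s.
Target frame: (33229/12) × (25) = 830725/12 ≈ 69227.083 → 69227.
At 25 labels/s: frame 69227 → 00:46:09:02.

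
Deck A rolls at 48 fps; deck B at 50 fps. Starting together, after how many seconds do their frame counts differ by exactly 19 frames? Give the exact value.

The gap grows by |50 − 48| = 2 frames per second.
Time for a 19-frame gap: 19 ÷ (2) = 9.5 s.

9.5 seconds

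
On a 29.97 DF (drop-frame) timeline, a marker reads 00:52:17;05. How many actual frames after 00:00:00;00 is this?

Complete 10-minute blocks: 5, each 17982 frames → 89910.
Remaining 2 whole minutes in the current block: 1800 + 1 × 1798 = 3598 frames.
Within the current minute: 17 × 30 + 5 − 2 = 513 (labels ;00/;01 skipped at this minute). Total = 89910 + 3598 + 513 = 94021.

94021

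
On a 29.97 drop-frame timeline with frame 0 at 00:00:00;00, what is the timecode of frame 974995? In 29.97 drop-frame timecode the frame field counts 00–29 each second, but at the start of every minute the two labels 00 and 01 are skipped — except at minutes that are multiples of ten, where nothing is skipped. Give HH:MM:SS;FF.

09:02:12;11

Each 10-minute DF block holds 10 × 60 × 30 − 9 × 2 = 17982 frames. 974995 ÷ 17982 → 54 full blocks, remainder 3967.
Within the partial block the first minute is 1800 frames and each further minute 1798, so 2 further minute boundaries passed. Total skipped labels = 18 × 54 + 2 × 2 = 976.
Non-drop label index = 974995 + 976 = 975971; at 30 labels/s that is 09:02:12:11, i.e. DF 09:02:12;11.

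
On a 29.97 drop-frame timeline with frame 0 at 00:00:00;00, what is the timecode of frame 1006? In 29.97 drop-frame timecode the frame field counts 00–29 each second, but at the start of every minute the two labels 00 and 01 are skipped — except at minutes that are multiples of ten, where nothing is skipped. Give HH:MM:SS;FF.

Each 10-minute DF block holds 10 × 60 × 30 − 9 × 2 = 17982 frames. 1006 ÷ 17982 → 0 full blocks, remainder 1006.
Within the partial block the first minute is 1800 frames and each further minute 1798, so 0 further minute boundaries passed. Total skipped labels = 18 × 0 + 2 × 0 = 0.
Non-drop label index = 1006 + 0 = 1006; at 30 labels/s that is 00:00:33:16, i.e. DF 00:00:33;16.

00:00:33;16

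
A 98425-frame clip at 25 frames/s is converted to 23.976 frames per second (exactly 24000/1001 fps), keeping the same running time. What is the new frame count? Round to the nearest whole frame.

94394 frames

Frames at target rate = 98425 × (24000/1001) / (25) = 94488000/1001 ≈ 94393.606.
Nearest whole frame: 94394.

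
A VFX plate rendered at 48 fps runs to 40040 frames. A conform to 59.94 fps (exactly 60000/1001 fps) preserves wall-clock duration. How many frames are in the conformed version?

Target frames = source frames × (target rate / source rate) = 40040 × (60000/1001)/(48) = 40040 × 1250/1001 = 50000.

50000 frames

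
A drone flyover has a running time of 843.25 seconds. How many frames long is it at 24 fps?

Frames = 843.25 × 24 = 20238.

20238 frames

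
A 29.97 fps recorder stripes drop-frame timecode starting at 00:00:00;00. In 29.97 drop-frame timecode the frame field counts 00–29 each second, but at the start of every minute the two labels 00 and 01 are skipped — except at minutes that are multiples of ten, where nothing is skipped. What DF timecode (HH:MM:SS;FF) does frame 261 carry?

Each 10-minute DF block holds 10 × 60 × 30 − 9 × 2 = 17982 frames. 261 ÷ 17982 → 0 full blocks, remainder 261.
Within the partial block the first minute is 1800 frames and each further minute 1798, so 0 further minute boundaries passed. Total skipped labels = 18 × 0 + 2 × 0 = 0.
Non-drop label index = 261 + 0 = 261; at 30 labels/s that is 00:00:08:21, i.e. DF 00:00:08;21.

00:00:08;21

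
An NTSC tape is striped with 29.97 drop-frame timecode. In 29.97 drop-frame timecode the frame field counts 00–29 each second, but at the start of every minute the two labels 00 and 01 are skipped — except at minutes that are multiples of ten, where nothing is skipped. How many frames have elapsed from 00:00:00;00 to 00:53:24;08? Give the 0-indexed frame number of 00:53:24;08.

As if non-drop at 30 labels/s: (0 × 3600 + 53 × 60 + 24) × 30 + 8 = 96128.
Minute boundaries passed: 53; those not divisible by 10: 53 − 5 = 48; dropped labels = 2 × 48 = 96.
Actual frame index = 96128 − 96 = 96032.

96032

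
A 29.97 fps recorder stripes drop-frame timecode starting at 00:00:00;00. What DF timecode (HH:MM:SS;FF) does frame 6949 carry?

00:03:51;25

Ten DF minutes hold 17982 frames, so frame 6949 lies in block 0 (frames 0–17981) with 6949 frames into that block.
The block's first minute is 1800 frames and the rest 1798 each; 6949 frames reaches minute 3, so 0 × 18 + 3 × 2 = 6 labels have been skipped so far.
Adding those back, label number 6949 + 6 = 6955 at 30 labels/s is 231 s + 25 f = 0 h 3 min 51 s frame 25, i.e. 00:03:51;25.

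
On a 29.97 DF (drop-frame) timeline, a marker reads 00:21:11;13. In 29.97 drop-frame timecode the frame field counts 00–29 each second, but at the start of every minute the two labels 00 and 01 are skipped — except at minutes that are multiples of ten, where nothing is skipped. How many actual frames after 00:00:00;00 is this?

38105

As if non-drop at 30 labels/s: (0 × 3600 + 21 × 60 + 11) × 30 + 13 = 38143.
Minute boundaries passed: 21; those not divisible by 10: 21 − 2 = 19; dropped labels = 2 × 19 = 38.
Actual frame index = 38143 − 38 = 38105.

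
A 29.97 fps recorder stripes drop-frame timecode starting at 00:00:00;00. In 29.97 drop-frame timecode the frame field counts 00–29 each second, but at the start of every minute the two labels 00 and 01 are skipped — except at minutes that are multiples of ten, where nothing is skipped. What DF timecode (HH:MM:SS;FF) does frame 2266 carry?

00:01:15;18

Ten DF minutes hold 17982 frames, so frame 2266 lies in block 0 (frames 0–17981) with 2266 frames into that block.
The block's first minute is 1800 frames and the rest 1798 each; 2266 frames reaches minute 1, so 0 × 18 + 1 × 2 = 2 labels have been skipped so far.
Adding those back, label number 2266 + 2 = 2268 at 30 labels/s is 75 s + 18 f = 0 h 1 min 15 s frame 18, i.e. 00:01:15;18.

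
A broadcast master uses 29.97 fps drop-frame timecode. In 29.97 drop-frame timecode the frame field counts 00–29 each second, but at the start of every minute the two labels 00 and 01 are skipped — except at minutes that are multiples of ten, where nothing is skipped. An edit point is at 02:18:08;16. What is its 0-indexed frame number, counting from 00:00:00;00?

As if non-drop at 30 labels/s: (2 × 3600 + 18 × 60 + 8) × 30 + 16 = 248656.
Minute boundaries passed: 138; those not divisible by 10: 138 − 13 = 125; dropped labels = 2 × 125 = 250.
Actual frame index = 248656 − 250 = 248406.

248406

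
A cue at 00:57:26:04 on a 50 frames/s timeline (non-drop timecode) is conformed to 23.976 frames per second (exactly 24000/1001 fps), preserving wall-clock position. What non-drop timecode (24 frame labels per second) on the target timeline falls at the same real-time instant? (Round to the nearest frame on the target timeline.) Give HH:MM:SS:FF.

00:57:22:15

Source frame index: (0×3600 + 57×60 + 26) × 50 + 4 = 172304.
Real time: 172304 / (50) = 86152/25 s.
Target frame: (86152/25) × (24000/1001) = 7518720/91 ≈ 82623.297 → 82623.
At 24 labels/s: frame 82623 → 00:57:22:15.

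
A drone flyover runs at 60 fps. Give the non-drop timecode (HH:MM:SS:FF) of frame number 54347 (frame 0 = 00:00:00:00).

54347 ÷ 60 = 905 full seconds, remainder 47 frames.
905 s = 0 h 15 min 5 s.
Timecode: 00:15:05:47.

00:15:05:47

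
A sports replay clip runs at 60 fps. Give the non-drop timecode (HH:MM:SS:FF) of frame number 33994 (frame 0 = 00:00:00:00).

33994 ÷ 60 = 566 full seconds, remainder 34 frames.
566 s = 0 h 9 min 26 s.
Timecode: 00:09:26:34.

00:09:26:34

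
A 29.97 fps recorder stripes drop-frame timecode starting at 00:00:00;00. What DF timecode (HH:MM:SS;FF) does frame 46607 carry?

00:25:55;03

Each 10-minute DF block holds 10 × 60 × 30 − 9 × 2 = 17982 frames. 46607 ÷ 17982 → 2 full blocks, remainder 10643.
Within the partial block the first minute is 1800 frames and each further minute 1798, so 5 further minute boundaries passed. Total skipped labels = 18 × 2 + 2 × 5 = 46.
Non-drop label index = 46607 + 46 = 46653; at 30 labels/s that is 00:25:55:03, i.e. DF 00:25:55;03.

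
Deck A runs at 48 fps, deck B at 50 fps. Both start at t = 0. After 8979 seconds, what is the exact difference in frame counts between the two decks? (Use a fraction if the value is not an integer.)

17958 frames

A emits 48 × 8979 = 430992 frames; B emits 50 × 8979 = 448950.
Difference = 17958 frames; B is ahead of A.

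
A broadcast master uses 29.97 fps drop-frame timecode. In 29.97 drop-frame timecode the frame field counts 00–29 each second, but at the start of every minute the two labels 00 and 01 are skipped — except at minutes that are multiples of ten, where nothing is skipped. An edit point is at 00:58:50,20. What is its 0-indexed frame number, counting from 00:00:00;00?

Complete 10-minute blocks: 5, each 17982 frames → 89910.
Remaining 8 whole minutes in the current block: 1800 + 7 × 1798 = 14386 frames.
Within the current minute: 50 × 30 + 20 − 2 = 1518 (labels ;00/;01 skipped at this minute). Total = 89910 + 14386 + 1518 = 105814.

105814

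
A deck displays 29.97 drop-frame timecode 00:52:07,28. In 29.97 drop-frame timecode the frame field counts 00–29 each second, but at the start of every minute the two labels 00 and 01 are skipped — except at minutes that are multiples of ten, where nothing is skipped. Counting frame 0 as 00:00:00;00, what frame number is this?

93744

Complete 10-minute blocks: 5, each 17982 frames → 89910.
Remaining 2 whole minutes in the current block: 1800 + 1 × 1798 = 3598 frames.
Within the current minute: 7 × 30 + 28 − 2 = 236 (labels ;00/;01 skipped at this minute). Total = 89910 + 3598 + 236 = 93744.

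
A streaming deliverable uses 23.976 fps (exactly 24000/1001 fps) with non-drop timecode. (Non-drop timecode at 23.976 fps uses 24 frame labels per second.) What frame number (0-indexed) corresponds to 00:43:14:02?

Total seconds to the label: (0 × 3600 + 43 × 60 + 14) = 2594.
Frame index = 2594 × 24 + 2 = 62258.

62258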